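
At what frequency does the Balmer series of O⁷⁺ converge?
5.2638e+16 Hz

The series limit corresponds to the transition from n = ∞ to n = 2.
This is the highest energy (shortest wavelength) transition in the Balmer series.

E_∞ = 0 eV
E_2 = -13.6057 × 8² / 2² = -217.69120000 eV

Energy at series limit:
ΔE = E_∞ - E_2 = 0 - (-217.69120000) = 217.69120000 eV
E = 217.69120000 eV × (1.602177 × 10⁻¹⁹ J/eV) = 3.487798e-17 J
f = E/h = 3.487798e-17 J / (6.62607 × 10⁻³⁴ J·s) = 5.2638e+16 Hz

This energy equals the ionization energy from the n = 2 state of O⁷⁺.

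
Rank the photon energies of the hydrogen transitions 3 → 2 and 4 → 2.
4 → 2

Calculate the energy for each transition:

Transition 3 → 2:
ΔE₁ = |E_2 - E_3| = |-13.6057/2² - (-13.6057/3²)|
ΔE₁ = |-3.40142500000 - (-1.51174444444)| = 1.88968056 eV

Transition 4 → 2:
ΔE₂ = |E_2 - E_4| = |-13.6057/2² - (-13.6057/4²)|
ΔE₂ = |-3.40142500000 - (-0.85035625000)| = 2.55106875 eV

Since 2.55106875 eV > 1.88968056 eV, the transition 4 → 2 emits the more energetic photon.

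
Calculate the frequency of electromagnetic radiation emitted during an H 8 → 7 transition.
1.5736e+13 Hz

First, find the transition energy:
E_8 = -13.6057 / 8² = -0.212589063 eV
E_7 = -13.6057 / 7² = -0.277667347 eV
|ΔE| = |E_7 - E_8| = 0.065078284 eV

Convert to Joules: E = 0.065078284 eV × (1.602177 × 10⁻¹⁹ J/eV) = 1.042669e-20 J

Using E = hf:
f = E/h = 1.042669e-20 J / (6.62607 × 10⁻³⁴ J·s)
f = 1.5736e+13 Hz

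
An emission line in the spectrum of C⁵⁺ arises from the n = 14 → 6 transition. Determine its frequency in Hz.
2.6856e+15 Hz

First, find the transition energy:
E_14 = -13.6057 × 6² / 14² = -2.499006 eV
E_6 = -13.6057 × 6² / 6² = -13.605700 eV
|ΔE| = |E_6 - E_14| = 11.106694 eV

Convert to Joules: E = 11.106694 eV × (1.602177 × 10⁻¹⁹ J/eV) = 1.779489e-18 J

Using E = hf:
f = E/h = 1.779489e-18 J / (6.62607 × 10⁻³⁴ J·s)
f = 2.6856e+15 Hz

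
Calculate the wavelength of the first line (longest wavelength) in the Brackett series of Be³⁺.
253.13 nm

The longest wavelength corresponds to the smallest energy transition in the series.
The Brackett series has all transitions ending at n_f = 4.

For Be³⁺ (Z = 4), the first line (α-line) is the jump from n = 5 to n = 4:
E_5 = -13.6057 × 4² / 5² = -8.707648 eV
E_4 = -13.6057 × 4² / 4² = -13.605700 eV
ΔE = E_5 - E_4 = 4.898052 eV

λ = hc/E = 1239.84 eV·nm / 4.898052 eV
λ = 253.13 nm

This is the α-line of the Brackett series in Be³⁺.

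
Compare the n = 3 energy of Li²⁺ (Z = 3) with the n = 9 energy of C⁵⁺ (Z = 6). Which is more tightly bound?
Li²⁺ at n = 3 (E = -13.606 eV)

Using E_n = -13.6057 Z² / n² eV:

Li²⁺ (Z = 3) at n = 3:
E = -13.6057 × 3² / 3² = -13.6057 × 9 / 9 = -13.605700 eV

C⁵⁺ (Z = 6) at n = 9:
E = -13.6057 × 6² / 9² = -13.6057 × 36 / 81 = -6.046978 eV

Since -13.605700 eV < -6.046978 eV,
Li²⁺ at n = 3 is more tightly bound (requires more energy to ionize).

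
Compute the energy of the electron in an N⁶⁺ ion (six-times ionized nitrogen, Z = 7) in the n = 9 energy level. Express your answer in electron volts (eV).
-8.231 eV

The energy levels of a hydrogen-like atom are given by:
E_n = -13.6057 Z² / n² eV  (with Z = 7 for N⁶⁺)

For n = 9:
E_9 = -13.6057 × 7² / 9²
E_9 = -13.6057 × 49 / 81
E_9 = -8.231 eV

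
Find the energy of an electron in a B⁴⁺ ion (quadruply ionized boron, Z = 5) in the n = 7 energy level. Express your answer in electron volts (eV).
-6.94168 eV

The energy levels of a hydrogen-like atom are given by:
E_n = -13.6057 Z² / n² eV  (with Z = 5 for B⁴⁺)

For n = 7:
E_7 = -13.6057 × 5² / 7²
E_7 = -13.6057 × 25 / 49
E_7 = -6.94168 eV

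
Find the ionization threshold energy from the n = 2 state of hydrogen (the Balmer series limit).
3.4014 eV

The series limit corresponds to the transition from n = ∞ to n = 2.
This is the highest energy (shortest wavelength) transition in the Balmer series.

E_∞ = 0 eV
E_2 = -13.6057 / 2² = -3.4014 eV

Energy at series limit:
ΔE = E_∞ - E_2 = 0 - (-3.4014) = 3.4014 eV

This energy equals the ionization energy from the n = 2 state of hydrogen.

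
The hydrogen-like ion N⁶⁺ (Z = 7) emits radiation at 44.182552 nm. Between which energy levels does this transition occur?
n = 7 → n = 4

First, find the photon energy from the wavelength (hc = 1239.84 eV·nm):
E = hc/λ = 1239.84 eV·nm / 44.182552 nm = 28.061756 eV

The energy levels of N⁶⁺ satisfy E_n = -13.6057 × 7² / n² eV, so an emission n_i → n_f releases
ΔE = 13.6057 × 7² × (1/n_f² − 1/n_i²) eV.

Setting ΔE equal to the photon energy:
1/n_f² − 1/n_i² = 28.061756 / (13.6057 × 7²) = 0.042091836

Since 1/n_i² must be positive, we need 1/n_f² > 0.042091836, i.e. n_f ≤ 4. For each allowed n_f, solve n_i = (1/n_f² − 0.042091836)^(−1/2) and check whether it is a whole number:
  n_f = 1: 1/n_i² = 1.000000000 − 0.042091836 = 0.957908164 → n_i = 1.022  (not an integer) ✗
  n_f = 2: 1/n_i² = 0.250000000 − 0.042091836 = 0.207908164 → n_i = 2.193  (not an integer) ✗
  n_f = 3: 1/n_i² = 0.111111111 − 0.042091836 = 0.069019275 → n_i = 3.806  (not an integer) ✗
  n_f = 4: 1/n_i² = 0.062500000 − 0.042091836 = 0.020408164 → n_i = 7.000  → integer, n_i = 7 ✓

Only n_f = 4 gives an integer upper level, n_i = 7.

The transition is from n = 7 to n = 4 (emission).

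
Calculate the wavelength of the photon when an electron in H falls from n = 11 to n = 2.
376.96780 nm

First, find the transition energy using E_n = -13.6057 / n² eV:
E_11 = -13.6057 / 11² = -0.112443802 eV
E_2 = -13.6057 / 2² = -3.401425000 eV

Photon energy: |ΔE| = |E_2 - E_11| = 3.288981198 eV

Convert to wavelength using E = hc/λ with hc = 1239.84 eV·nm:
λ = hc/E = 1239.84 eV·nm / 3.288981198 eV
λ = 376.96780 nm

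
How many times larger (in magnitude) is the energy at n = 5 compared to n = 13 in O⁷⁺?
6.760000

Using E_n = -13.6057 Z² / n² eV with Z = 8:

E_5 = -13.6057 × 8² / 5² = -870.7648 / 25 = -34.830592000000 eV
E_13 = -13.6057 × 8² / 13² = -870.7648 / 169 = -5.152454437870 eV

The ratio is:
E_5/E_13 = (-34.830592000000) / (-5.152454437870)
E_5/E_13 = (-870.7648/25) / (-870.7648/169)
E_5/E_13 = 169/25
E_5/E_13 = 6.760000
(Note: the Z² factors cancel in the ratio.)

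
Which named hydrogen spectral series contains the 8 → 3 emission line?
Paschen series

The spectral series in hydrogen are named based on the final (lower) energy level:
- Lyman series: n_final = 1 (ultraviolet)
- Balmer series: n_final = 2 (visible/near-UV)
- Paschen series: n_final = 3 (infrared)
- Brackett series: n_final = 4 (infrared)
- Pfund series: n_final = 5 (far infrared)

Since this transition ends at n = 3, it belongs to the Paschen series.

For reference, this 8 → 3 line has photon energy
ΔE = 13.6057 eV × (1/3² - 1/8²) = 1.299155 eV,
corresponding to wavelength λ = hc/ΔE = 1239.84 eV·nm / 1.299155 eV = 954.34 nm in the infrared region.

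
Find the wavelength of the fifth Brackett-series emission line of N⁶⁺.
37.080051 nm

The lines of a series are numbered from the longest wavelength (smallest ΔE) outward; the fifth line is the transition from n = n_f + 5 to n_f.
The Brackett series has all transitions ending at n_f = 4.

For N⁶⁺ (Z = 7), the fifth line (ε-line) is the jump from n = 9 to n = 4:
E_9 = -13.6057 × 7² / 9² = -8.23060864 eV
E_4 = -13.6057 × 7² / 4² = -41.66745625 eV
ΔE = E_9 - E_4 = 33.43684761 eV

λ = hc/E = 1239.84 eV·nm / 33.43684761 eV
λ = 37.080051 nm

This is the ε-line of the Brackett series in N⁶⁺.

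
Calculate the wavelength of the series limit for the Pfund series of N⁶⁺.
46.493119 nm

The series limit corresponds to the transition from n = ∞ to n = 5.
This is the highest energy (shortest wavelength) transition in the Pfund series.

E_∞ = 0 eV
E_5 = -13.6057 × 7² / 5² = -26.66717200 eV

Energy at series limit:
ΔE = E_∞ - E_5 = 0 - (-26.66717200) = 26.66717200 eV
λ = hc/E = 1239.84 eV·nm / 26.66717200 eV = 46.493119 nm

This energy equals the ionization energy from the n = 5 state of N⁶⁺.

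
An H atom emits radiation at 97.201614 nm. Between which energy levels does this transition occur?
n = 4 → n = 1

First, find the photon energy from the wavelength (hc = 1239.84 eV·nm):
E = hc/λ = 1239.84 eV·nm / 97.201614 nm = 12.755344 eV

The energy levels of hydrogen satisfy E_n = -13.6057 / n² eV, so an emission n_i → n_f releases
ΔE = 13.6057 × (1/n_f² − 1/n_i²) eV.

Setting ΔE equal to the photon energy:
1/n_f² − 1/n_i² = 12.755344 / 13.6057 = 0.93750002

Since 1/n_i² must be positive, we need 1/n_f² > 0.93750002, i.e. n_f ≤ 1. For each allowed n_f, solve n_i = (1/n_f² − 0.93750002)^(−1/2) and check whether it is a whole number:
  n_f = 1: 1/n_i² = 1.00000000 − 0.93750002 = 0.06249998 → n_i = 4.000  → integer, n_i = 4 ✓

Only n_f = 1 gives an integer upper level, n_i = 4.

The transition is from n = 4 to n = 1 (emission).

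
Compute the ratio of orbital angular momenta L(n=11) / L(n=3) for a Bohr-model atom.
3.67

In the Bohr model, L_n = nℏ, so the ratio is purely the ratio of quantum numbers:

L_11/L_3 = 11ℏ / 3ℏ = 11/3 = 3.67

The angular momentum scales linearly with n.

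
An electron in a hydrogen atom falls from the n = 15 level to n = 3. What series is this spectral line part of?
Paschen series

The spectral series in hydrogen are named based on the final (lower) energy level:
- Lyman series: n_final = 1 (ultraviolet)
- Balmer series: n_final = 2 (visible/near-UV)
- Paschen series: n_final = 3 (infrared)
- Brackett series: n_final = 4 (infrared)
- Pfund series: n_final = 5 (far infrared)

Since this transition ends at n = 3, it belongs to the Paschen series.

For reference, this 15 → 3 line has photon energy
ΔE = 13.6057 eV × (1/3² - 1/15²) = 1.451275 eV,
corresponding to wavelength λ = hc/ΔE = 1239.84 eV·nm / 1.451275 eV = 854.31 nm in the infrared region.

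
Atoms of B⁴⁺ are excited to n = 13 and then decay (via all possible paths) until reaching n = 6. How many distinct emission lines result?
28

The electron can occupy levels n = 6, 7, ..., 13 during de-excitation — that is m = 13 - 6 + 1 = 8 distinct levels.

The number of distinct spectral lines equals the number of ways to choose 2 of these m levels (each pair gives one possible emission transition):

Number of lines = m(m-1)/2 = 8×7/2 = 28

These correspond to all possible transitions between the 8 levels:
13 → 12, 13 → 11, 13 → 10, 13 → 9, 13 → 8, 13 → 7, 13 → 6, 12 → 11...

Each transition produces a photon with a unique energy (and thus wavelength). This count does not depend on Z.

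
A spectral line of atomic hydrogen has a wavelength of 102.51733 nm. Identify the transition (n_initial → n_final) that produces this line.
n = 3 → n = 1

First, find the photon energy from the wavelength (hc = 1239.84 eV·nm):
E = hc/λ = 1239.84 eV·nm / 102.51733 nm = 12.093955 eV

The energy levels of hydrogen satisfy E_n = -13.6057 / n² eV, so an emission n_i → n_f releases
ΔE = 13.6057 × (1/n_f² − 1/n_i²) eV.

Setting ΔE equal to the photon energy:
1/n_f² − 1/n_i² = 12.093955 / 13.6057 = 0.88888885

Since 1/n_i² must be positive, we need 1/n_f² > 0.88888885, i.e. n_f ≤ 1. For each allowed n_f, solve n_i = (1/n_f² − 0.88888885)^(−1/2) and check whether it is a whole number:
  n_f = 1: 1/n_i² = 1.00000000 − 0.88888885 = 0.11111115 → n_i = 3.000  → integer, n_i = 3 ✓

Only n_f = 1 gives an integer upper level, n_i = 3.

The transition is from n = 3 to n = 1 (emission).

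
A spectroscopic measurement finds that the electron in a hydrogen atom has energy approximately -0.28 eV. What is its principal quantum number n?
n = 7

The exact energy levels follow E_n = -13.6057 eV / n².

The measured value (-0.28 eV) is reported to only 2 significant figures, so we must test candidate n values and see which one matches to that precision.

Candidate energies:
  n = 5:  E = -13.6057/5² = -0.54423 eV
  n = 6:  E = -13.6057/6² = -0.37794 eV
  n = 7:  E = -13.6057/7² = -0.27767 eV  ← matches
  n = 8:  E = -13.6057/8² = -0.21259 eV
  n = 9:  E = -13.6057/9² = -0.16797 eV

Checking against the measurement of -0.28 eV (2 sig figs), only n = 7 agrees:
E_7 = -0.27767 eV, which rounds to -0.28 eV ✓

Therefore n = 7.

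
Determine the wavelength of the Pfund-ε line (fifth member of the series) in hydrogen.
3037.5504 nm

The lines of a series are numbered from the longest wavelength (smallest ΔE) outward; the fifth line is the transition from n = n_f + 5 to n_f.
The Pfund series has all transitions ending at n_f = 5.

For H, the fifth line (ε-line) is the jump from n = 10 to n = 5:
E_10 = -13.6057 / 10² = -0.1360570000 eV
E_5 = -13.6057 / 5² = -0.5442280000 eV
ΔE = E_10 - E_5 = 0.4081710000 eV

λ = hc/E = 1239.84 eV·nm / 0.4081710000 eV
λ = 3037.5504 nm

This is the ε-line of the Pfund series in H.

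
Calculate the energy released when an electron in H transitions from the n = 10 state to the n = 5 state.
0.40817 eV

The energy levels are E_n = -13.6057 eV / n².

Energy at n = 10: E_10 = -13.6057 / 10² = -0.13605700 eV
Energy at n = 5: E_5 = -13.6057 / 5² = -0.54422800 eV

For emission (electron falling to lower state), the photon energy is:
E_photon = E_10 - E_5 = |-0.13605700 - (-0.54422800)|
E_photon = 0.40817 eV

This energy is carried away by the emitted photon.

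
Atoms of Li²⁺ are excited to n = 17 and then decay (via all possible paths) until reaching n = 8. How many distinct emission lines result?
45

The electron can occupy levels n = 8, 9, ..., 17 during de-excitation — that is m = 17 - 8 + 1 = 10 distinct levels.

The number of distinct spectral lines equals the number of ways to choose 2 of these m levels (each pair gives one possible emission transition):

Number of lines = m(m-1)/2 = 10×9/2 = 45

These correspond to all possible transitions between the 10 levels:
17 → 16, 17 → 15, 17 → 14, 17 → 13, 17 → 12, 17 → 11, 17 → 10, 17 → 9...

Each transition produces a photon with a unique energy (and thus wavelength). This count does not depend on Z.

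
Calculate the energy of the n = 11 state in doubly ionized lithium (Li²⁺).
-1.011994 eV

For hydrogen-like ions, the energy levels scale with Z²:
E_n = -13.6057 Z² / n² eV

For Li²⁺ (Z = 3) at n = 11:
E_11 = -13.6057 × 3² / 11²
E_11 = -13.6057 × 9 / 121
E_11 = -122.4513 / 121
E_11 = -1.011994 eV

The energy is 9 times more negative than hydrogen at the same n due to the stronger nuclear charge.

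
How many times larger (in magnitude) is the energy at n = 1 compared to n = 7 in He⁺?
49.000

Using E_n = -13.6057 Z² / n² eV with Z = 2:

E_1 = -13.6057 × 2² / 1² = -54.4228 / 1 = -54.422800000 eV
E_7 = -13.6057 × 2² / 7² = -54.4228 / 49 = -1.110669388 eV

The ratio is:
E_1/E_7 = (-54.422800000) / (-1.110669388)
E_1/E_7 = (-54.4228/1) / (-54.4228/49)
E_1/E_7 = 49/1
E_1/E_7 = 49.000
(Note: the Z² factors cancel in the ratio.)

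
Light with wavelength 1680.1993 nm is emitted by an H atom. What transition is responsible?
n = 11 → n = 4

First, find the photon energy from the wavelength (hc = 1239.84 eV·nm):
E = hc/λ = 1239.84 eV·nm / 1680.1993 nm = 0.73791246 eV

The energy levels of hydrogen satisfy E_n = -13.6057 / n² eV, so an emission n_i → n_f releases
ΔE = 13.6057 × (1/n_f² − 1/n_i²) eV.

Setting ΔE equal to the photon energy:
1/n_f² − 1/n_i² = 0.73791246 / 13.6057 = 0.054235538

Since 1/n_i² must be positive, we need 1/n_f² > 0.054235538, i.e. n_f ≤ 4. For each allowed n_f, solve n_i = (1/n_f² − 0.054235538)^(−1/2) and check whether it is a whole number:
  n_f = 1: 1/n_i² = 1.000000000 − 0.054235538 = 0.945764462 → n_i = 1.028  (not an integer) ✗
  n_f = 2: 1/n_i² = 0.250000000 − 0.054235538 = 0.195764462 → n_i = 2.260  (not an integer) ✗
  n_f = 3: 1/n_i² = 0.111111111 − 0.054235538 = 0.056875573 → n_i = 4.193  (not an integer) ✗
  n_f = 4: 1/n_i² = 0.062500000 − 0.054235538 = 0.008264462 → n_i = 11.000  → integer, n_i = 11 ✓

Only n_f = 4 gives an integer upper level, n_i = 11.

The transition is from n = 11 to n = 4 (emission).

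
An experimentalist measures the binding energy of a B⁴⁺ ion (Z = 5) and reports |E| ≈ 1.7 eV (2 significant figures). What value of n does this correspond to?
n = 14

The exact energy levels follow E_n = -13.6057 Z² / n² eV with Z = 5.

The measured value (-1.7 eV) is reported to only 2 significant figures, so we must test candidate n values and see which one matches to that precision.

Candidate energies:
  n = 12:  E = -13.6057 × 5² / 12² = -2.36210 eV
  n = 13:  E = -13.6057 × 5² / 13² = -2.01268 eV
  n = 14:  E = -13.6057 × 5² / 14² = -1.73542 eV  ← matches
  n = 15:  E = -13.6057 × 5² / 15² = -1.51174 eV
  n = 16:  E = -13.6057 × 5² / 16² = -1.32868 eV

Checking against the measurement of -1.7 eV (2 sig figs), only n = 14 agrees:
E_14 = -1.73542 eV, which rounds to -1.7 eV ✓

Therefore n = 14.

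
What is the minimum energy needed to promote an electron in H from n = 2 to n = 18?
3.3594 eV

The energy levels of a hydrogen-like atom are E_n = -13.6057 eV / n².

Energy at n = 2: E_2 = -13.6057 / 2² = -3.4014250 eV
Energy at n = 18: E_18 = -13.6057 / 18² = -0.0419929 eV

The excitation energy is the difference:
ΔE = E_18 - E_2
ΔE = -0.0419929 - (-3.4014250)
ΔE = 3.3594 eV

Since this is positive, energy must be absorbed (photon absorption).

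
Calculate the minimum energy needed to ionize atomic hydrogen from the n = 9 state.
0.167972 eV

The ionization energy is the energy needed to remove the electron completely (n → ∞).

For hydrogen, E_n = -13.6057 eV / n².

At n = 9: E_9 = -13.6057 / 9² = -0.167971605 eV
At n = ∞: E_∞ = 0 eV

Ionization energy = E_∞ - E_9 = 0 - (-0.167971605) = 0.167971605 eV
Ionization energy ≈ 0.167972 eV

This is also called the binding energy of the electron in state n = 9.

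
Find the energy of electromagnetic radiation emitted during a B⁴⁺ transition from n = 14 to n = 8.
3.57931 eV

The energy levels are E_n = -13.6057 Z² eV / n².

Energy at n = 14: E_14 = -13.6057 × 5² / 14² = -1.73542092 eV
Energy at n = 8: E_8 = -13.6057 × 5² / 8² = -5.31472656 eV

For emission (electron falling to lower state), the photon energy is:
E_photon = E_14 - E_8 = |-1.73542092 - (-5.31472656)|
E_photon = 3.57931 eV

This energy is carried away by the emitted photon.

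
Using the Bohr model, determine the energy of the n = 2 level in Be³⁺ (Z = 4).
-54.422800 eV

For hydrogen-like ions, the energy levels scale with Z²:
E_n = -13.6057 Z² / n² eV

For Be³⁺ (Z = 4) at n = 2:
E_2 = -13.6057 × 4² / 2²
E_2 = -13.6057 × 16 / 4
E_2 = -217.6912 / 4
E_2 = -54.422800 eV

The energy is 16 times more negative than hydrogen at the same n due to the stronger nuclear charge.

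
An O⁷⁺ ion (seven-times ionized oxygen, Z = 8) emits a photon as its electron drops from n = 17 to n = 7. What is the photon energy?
14.76 eV

The energy levels are E_n = -13.6057 Z² eV / n².

Energy at n = 17: E_17 = -13.6057 × 8² / 17² = -3.01303 eV
Energy at n = 7: E_7 = -13.6057 × 8² / 7² = -17.77071 eV

For emission (electron falling to lower state), the photon energy is:
E_photon = E_17 - E_7 = |-3.01303 - (-17.77071)|
E_photon = 14.76 eV

This energy is carried away by the emitted photon.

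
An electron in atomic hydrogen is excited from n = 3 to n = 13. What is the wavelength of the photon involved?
866.27 nm

First, find the transition energy using E_n = -13.6057 / n² eV:
E_3 = -13.6057 / 3² = -1.511744 eV
E_13 = -13.6057 / 13² = -0.080507 eV

Photon energy: |ΔE| = |E_13 - E_3| = 1.431237 eV

Convert to wavelength using E = hc/λ with hc = 1239.84 eV·nm:
λ = hc/E = 1239.84 eV·nm / 1.431237 eV
λ = 866.27 nm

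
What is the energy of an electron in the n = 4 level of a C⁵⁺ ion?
-30.612825 eV

For hydrogen-like ions, the energy levels scale with Z²:
E_n = -13.6057 Z² / n² eV

For C⁵⁺ (Z = 6) at n = 4:
E_4 = -13.6057 × 6² / 4²
E_4 = -13.6057 × 36 / 16
E_4 = -489.8052 / 16
E_4 = -30.612825 eV

The energy is 36 times more negative than hydrogen at the same n due to the stronger nuclear charge.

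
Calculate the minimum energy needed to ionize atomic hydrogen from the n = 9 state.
0.168 eV

The ionization energy is the energy needed to remove the electron completely (n → ∞).

For hydrogen, E_n = -13.6057 eV / n².

At n = 9: E_9 = -13.6057 / 9² = -0.167972 eV
At n = ∞: E_∞ = 0 eV

Ionization energy = E_∞ - E_9 = 0 - (-0.167972) = 0.167972 eV
Ionization energy ≈ 0.168 eV

This is also called the binding energy of the electron in state n = 9.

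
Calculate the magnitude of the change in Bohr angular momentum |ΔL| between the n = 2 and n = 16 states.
1.47640e-33 J·s (or 14ℏ)

In the Bohr model, L_n = nℏ where ℏ = 1.0545718e-34 J·s.

L_16 = 16ℏ = 1.6873149e-33 J·s
L_2 = 2ℏ = 2.1091436e-34 J·s

ΔL = L_16 - L_2 = (16 - 2)ℏ = 14ℏ
ΔL = 14 × 1.0545718e-34 J·s = 1.47640e-33 J·s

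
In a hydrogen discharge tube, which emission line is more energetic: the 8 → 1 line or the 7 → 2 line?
8 → 1

Calculate the energy for each transition:

Transition 8 → 1:
ΔE₁ = |E_1 - E_8| = |-13.6057/1² - (-13.6057/8²)|
ΔE₁ = |-13.605700000 - (-0.212589063)| = 13.393111 eV

Transition 7 → 2:
ΔE₂ = |E_2 - E_7| = |-13.6057/2² - (-13.6057/7²)|
ΔE₂ = |-3.401425000 - (-0.277667347)| = 3.123758 eV

Since 13.393111 eV > 3.123758 eV, the transition 8 → 1 emits the more energetic photon.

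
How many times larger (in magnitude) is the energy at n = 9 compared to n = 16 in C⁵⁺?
3.1605

Using E_n = -13.6057 Z² / n² eV with Z = 6:

E_9 = -13.6057 × 6² / 9² = -489.8052 / 81 = -6.0469777778 eV
E_16 = -13.6057 × 6² / 16² = -489.8052 / 256 = -1.9133015625 eV

The ratio is:
E_9/E_16 = (-6.0469777778) / (-1.9133015625)
E_9/E_16 = (-489.8052/81) / (-489.8052/256)
E_9/E_16 = 256/81
E_9/E_16 = 3.1605
(Note: the Z² factors cancel in the ratio.)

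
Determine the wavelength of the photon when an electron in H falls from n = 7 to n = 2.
396.91 nm

First, find the transition energy using E_n = -13.6057 / n² eV:
E_7 = -13.6057 / 7² = -0.277667 eV
E_2 = -13.6057 / 2² = -3.401425 eV

Photon energy: |ΔE| = |E_2 - E_7| = 3.123758 eV

Convert to wavelength using E = hc/λ with hc = 1239.84 eV·nm:
λ = hc/E = 1239.84 eV·nm / 3.123758 eV
λ = 396.91 nm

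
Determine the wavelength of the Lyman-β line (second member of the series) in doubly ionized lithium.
11.39 nm

The lines of a series are numbered from the longest wavelength (smallest ΔE) outward; the second line is the transition from n = n_f + 2 to n_f.
The Lyman series has all transitions ending at n_f = 1.

For Li²⁺ (Z = 3), the second line (β-line) is the jump from n = 3 to n = 1:
E_3 = -13.6057 × 3² / 3² = -13.6057 eV
E_1 = -13.6057 × 3² / 1² = -122.4513 eV
ΔE = E_3 - E_1 = 108.8456 eV

λ = hc/E = 1239.84 eV·nm / 108.8456 eV
λ = 11.39 nm

This is the β-line of the Lyman series in Li²⁺.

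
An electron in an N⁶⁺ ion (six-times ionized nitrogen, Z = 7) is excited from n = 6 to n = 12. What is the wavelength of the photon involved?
89.266788 nm

First, find the transition energy using E_n = -13.6057 Z² / n² eV:
E_6 = -13.6057 × 7² / 6² = -18.51886944 eV
E_12 = -13.6057 × 7² / 12² = -4.62971736 eV

Photon energy: |ΔE| = |E_12 - E_6| = 13.88915208 eV

Convert to wavelength using E = hc/λ with hc = 1239.84 eV·nm:
λ = hc/E = 1239.84 eV·nm / 13.88915208 eV
λ = 89.266788 nm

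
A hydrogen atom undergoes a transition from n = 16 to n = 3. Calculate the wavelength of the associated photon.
850.02 nm

First, find the transition energy using E_n = -13.6057 / n² eV:
E_16 = -13.6057 / 16² = -0.053147 eV
E_3 = -13.6057 / 3² = -1.511744 eV

Photon energy: |ΔE| = |E_3 - E_16| = 1.458597 eV

Convert to wavelength using E = hc/λ with hc = 1239.84 eV·nm:
λ = hc/E = 1239.84 eV·nm / 1.458597 eV
λ = 850.02 nm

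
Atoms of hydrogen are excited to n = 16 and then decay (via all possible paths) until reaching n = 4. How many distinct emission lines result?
78

The electron can occupy levels n = 4, 5, ..., 16 during de-excitation — that is m = 16 - 4 + 1 = 13 distinct levels.

The number of distinct spectral lines equals the number of ways to choose 2 of these m levels (each pair gives one possible emission transition):

Number of lines = m(m-1)/2 = 13×12/2 = 78

These correspond to all possible transitions between the 13 levels:
16 → 15, 16 → 14, 16 → 13, 16 → 12, 16 → 11, 16 → 10, 16 → 9, 16 → 8...

Each transition produces a photon with a unique energy (and thus wavelength). This count does not depend on Z.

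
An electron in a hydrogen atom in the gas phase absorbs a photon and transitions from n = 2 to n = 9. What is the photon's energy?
3.23 eV

The energy levels of a hydrogen-like atom are E_n = -13.6057 eV / n².

Energy at n = 2: E_2 = -13.6057 / 2² = -3.40143 eV
Energy at n = 9: E_9 = -13.6057 / 9² = -0.16797 eV

The excitation energy is the difference:
ΔE = E_9 - E_2
ΔE = -0.16797 - (-3.40143)
ΔE = 3.23 eV

Since this is positive, energy must be absorbed (photon absorption).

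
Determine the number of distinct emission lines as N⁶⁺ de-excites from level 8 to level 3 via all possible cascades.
15

The electron can occupy levels n = 3, 4, ..., 8 during de-excitation — that is m = 8 - 3 + 1 = 6 distinct levels.

The number of distinct spectral lines equals the number of ways to choose 2 of these m levels (each pair gives one possible emission transition):

Number of lines = m(m-1)/2 = 6×5/2 = 15

These correspond to all possible transitions between the 6 levels:
8 → 7, 8 → 6, 8 → 5, 8 → 4, 8 → 3, 7 → 6, 7 → 5, 7 → 4...

Each transition produces a photon with a unique energy (and thus wavelength). This count does not depend on Z.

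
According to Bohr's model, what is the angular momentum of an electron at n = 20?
2.11e-33 J·s (or 20ℏ)

In the Bohr model, angular momentum is quantized:
L = nℏ

where ℏ = h/(2π) = 1.0546e-34 J·s

For n = 20:
L = 20 × 1.0546e-34 J·s
L = 2.11e-33 J·s

This can also be written as L = 20ℏ.
The angular momentum is an integer multiple of the reduced Planck constant.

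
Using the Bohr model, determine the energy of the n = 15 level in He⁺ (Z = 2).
-0.242 eV

For hydrogen-like ions, the energy levels scale with Z²:
E_n = -13.6057 Z² / n² eV

For He⁺ (Z = 2) at n = 15:
E_15 = -13.6057 × 2² / 15²
E_15 = -13.6057 × 4 / 225
E_15 = -54.4228 / 225
E_15 = -0.242 eV

The energy is 4 times more negative than hydrogen at the same n due to the stronger nuclear charge.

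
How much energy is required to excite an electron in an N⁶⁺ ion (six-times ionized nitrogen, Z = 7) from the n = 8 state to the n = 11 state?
4.90712 eV

The energy levels of a hydrogen-like atom are E_n = -13.6057 Z² eV / n².

Energy at n = 8: E_8 = -13.6057 × 7² / 8² = -10.41686406 eV
Energy at n = 11: E_11 = -13.6057 × 7² / 11² = -5.50974628 eV

The excitation energy is the difference:
ΔE = E_11 - E_8
ΔE = -5.50974628 - (-10.41686406)
ΔE = 4.90712 eV

Since this is positive, energy must be absorbed (photon absorption).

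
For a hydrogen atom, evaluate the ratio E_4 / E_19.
22.5625

Using E_n = -13.6057 Z² / n² eV with Z = 1:

E_4 = -13.6057 / 4² = -13.6057 / 16 = -0.8503562500 eV
E_19 = -13.6057 / 19² = -13.6057 / 361 = -0.0376889197 eV

The ratio is:
E_4/E_19 = (-0.8503562500) / (-0.0376889197)
E_4/E_19 = (-13.6057/16) / (-13.6057/361)
E_4/E_19 = 361/16
E_4/E_19 = 22.5625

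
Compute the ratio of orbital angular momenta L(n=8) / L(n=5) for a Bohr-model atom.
1.600

In the Bohr model, L_n = nℏ, so the ratio is purely the ratio of quantum numbers:

L_8/L_5 = 8ℏ / 5ℏ = 8/5 = 1.600

The angular momentum scales linearly with n.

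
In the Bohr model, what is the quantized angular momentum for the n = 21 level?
2.21e-33 J·s (or 21ℏ)

In the Bohr model, angular momentum is quantized:
L = nℏ

where ℏ = h/(2π) = 1.0546e-34 J·s

For n = 21:
L = 21 × 1.0546e-34 J·s
L = 2.21e-33 J·s

This can also be written as L = 21ℏ.
The angular momentum is an integer multiple of the reduced Planck constant.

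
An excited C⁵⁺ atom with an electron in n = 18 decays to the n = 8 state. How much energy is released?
6.14146 eV

The energy levels are E_n = -13.6057 Z² eV / n².

Energy at n = 18: E_18 = -13.6057 × 6² / 18² = -1.51174444 eV
Energy at n = 8: E_8 = -13.6057 × 6² / 8² = -7.65320625 eV

For emission (electron falling to lower state), the photon energy is:
E_photon = E_18 - E_8 = |-1.51174444 - (-7.65320625)|
E_photon = 6.14146 eV

This energy is carried away by the emitted photon.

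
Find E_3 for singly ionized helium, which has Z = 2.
-6.05 eV

For hydrogen-like ions, the energy levels scale with Z²:
E_n = -13.6057 Z² / n² eV

For He⁺ (Z = 2) at n = 3:
E_3 = -13.6057 × 2² / 3²
E_3 = -13.6057 × 4 / 9
E_3 = -54.4228 / 9
E_3 = -6.05 eV

The energy is 4 times more negative than hydrogen at the same n due to the stronger nuclear charge.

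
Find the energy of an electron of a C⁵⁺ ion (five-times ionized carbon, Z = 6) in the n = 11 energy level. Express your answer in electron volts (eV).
-4.04798 eV

The energy levels of a hydrogen-like atom are given by:
E_n = -13.6057 Z² / n² eV  (with Z = 6 for C⁵⁺)

For n = 11:
E_11 = -13.6057 × 6² / 11²
E_11 = -13.6057 × 36 / 121
E_11 = -4.04798 eV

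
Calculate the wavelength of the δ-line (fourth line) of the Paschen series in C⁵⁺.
27.907495 nm

The lines of a series are numbered from the longest wavelength (smallest ΔE) outward; the fourth line is the transition from n = n_f + 4 to n_f.
The Paschen series has all transitions ending at n_f = 3.

For C⁵⁺ (Z = 6), the fourth line (δ-line) is the jump from n = 7 to n = 3:
E_7 = -13.6057 × 6² / 7² = -9.99602449 eV
E_3 = -13.6057 × 6² / 3² = -54.42280000 eV
ΔE = E_7 - E_3 = 44.42677551 eV

λ = hc/E = 1239.84 eV·nm / 44.42677551 eV
λ = 27.907495 nm

This is the δ-line of the Paschen series in C⁵⁺.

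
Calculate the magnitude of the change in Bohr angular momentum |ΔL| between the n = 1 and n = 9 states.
8.44e-34 J·s (or 8ℏ)

In the Bohr model, L_n = nℏ where ℏ = 1.0546e-34 J·s.

L_9 = 9ℏ = 9.4914e-34 J·s
L_1 = 1ℏ = 1.0546e-34 J·s

ΔL = L_9 - L_1 = (9 - 1)ℏ = 8ℏ
ΔL = 8 × 1.0546e-34 J·s = 8.44e-34 J·s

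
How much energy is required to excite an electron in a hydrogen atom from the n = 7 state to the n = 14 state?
0.21 eV

The energy levels of a hydrogen-like atom are E_n = -13.6057 eV / n².

Energy at n = 7: E_7 = -13.6057 / 7² = -0.27767 eV
Energy at n = 14: E_14 = -13.6057 / 14² = -0.06942 eV

The excitation energy is the difference:
ΔE = E_14 - E_7
ΔE = -0.06942 - (-0.27767)
ΔE = 0.21 eV

Since this is positive, energy must be absorbed (photon absorption).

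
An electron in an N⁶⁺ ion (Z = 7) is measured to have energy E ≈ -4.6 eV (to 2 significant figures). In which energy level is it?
n = 12

The exact energy levels follow E_n = -13.6057 Z² / n² eV with Z = 7.

The measured value (-4.6 eV) is reported to only 2 significant figures, so we must test candidate n values and see which one matches to that precision.

Candidate energies:
  n = 10:  E = -13.6057 × 7² / 10² = -6.66679 eV
  n = 11:  E = -13.6057 × 7² / 11² = -5.50975 eV
  n = 12:  E = -13.6057 × 7² / 12² = -4.62972 eV  ← matches
  n = 13:  E = -13.6057 × 7² / 13² = -3.94485 eV
  n = 14:  E = -13.6057 × 7² / 14² = -3.40143 eV

Checking against the measurement of -4.6 eV (2 sig figs), only n = 12 agrees:
E_12 = -4.62972 eV, which rounds to -4.6 eV ✓

Therefore n = 12.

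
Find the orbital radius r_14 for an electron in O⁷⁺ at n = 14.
1.2965 nm (or 12.9648 Å)

The Bohr radius formula is:
r_n = n² a₀ / Z

where a₀ = 0.0529177 nm is the Bohr radius.

For O⁷⁺ (Z = 8) at n = 14:
r_14 = 14² × 0.0529177 nm / 8
r_14 = 196 × 0.0529177 nm / 8
r_14 = 10.37187 nm / 8
r_14 = 1.2965 nm

The electron orbits at approximately 1.2965 nm from the nucleus.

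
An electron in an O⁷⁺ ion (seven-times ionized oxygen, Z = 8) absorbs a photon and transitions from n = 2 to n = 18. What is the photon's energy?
215.003654 eV

The energy levels of a hydrogen-like atom are E_n = -13.6057 Z² eV / n².

Energy at n = 2: E_2 = -13.6057 × 8² / 2² = -217.691200000 eV
Energy at n = 18: E_18 = -13.6057 × 8² / 18² = -2.687545679 eV

The excitation energy is the difference:
ΔE = E_18 - E_2
ΔE = -2.687545679 - (-217.691200000)
ΔE = 215.003654 eV

Since this is positive, energy must be absorbed (photon absorption).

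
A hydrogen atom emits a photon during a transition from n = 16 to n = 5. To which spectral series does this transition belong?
Pfund series

The spectral series in hydrogen are named based on the final (lower) energy level:
- Lyman series: n_final = 1 (ultraviolet)
- Balmer series: n_final = 2 (visible/near-UV)
- Paschen series: n_final = 3 (infrared)
- Brackett series: n_final = 4 (infrared)
- Pfund series: n_final = 5 (far infrared)

Since this transition ends at n = 5, it belongs to the Pfund series.

For reference, this 16 → 5 line has photon energy
ΔE = 13.6057 eV × (1/5² - 1/16²) = 0.491080734 eV,
corresponding to wavelength λ = hc/ΔE = 1239.84 eV·nm / 0.491080734 eV = 2524.717 nm in the far infrared region.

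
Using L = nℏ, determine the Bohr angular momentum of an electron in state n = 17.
1.79e-33 J·s (or 17ℏ)

In the Bohr model, angular momentum is quantized:
L = nℏ

where ℏ = h/(2π) = 1.0546e-34 J·s

For n = 17:
L = 17 × 1.0546e-34 J·s
L = 1.79e-33 J·s

This can also be written as L = 17ℏ.
The angular momentum is an integer multiple of the reduced Planck constant.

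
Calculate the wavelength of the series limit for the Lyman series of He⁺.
22.781628 nm

The series limit corresponds to the transition from n = ∞ to n = 1.
This is the highest energy (shortest wavelength) transition in the Lyman series.

E_∞ = 0 eV
E_1 = -13.6057 × 2² / 1² = -54.42280000 eV

Energy at series limit:
ΔE = E_∞ - E_1 = 0 - (-54.42280000) = 54.42280000 eV
λ = hc/E = 1239.84 eV·nm / 54.42280000 eV = 22.781628 nm

This energy equals the ionization energy from the n = 1 state of He⁺.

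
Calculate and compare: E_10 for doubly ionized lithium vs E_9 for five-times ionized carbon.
C⁵⁺ at n = 9 (E = -6.05 eV)

Using E_n = -13.6057 Z² / n² eV:

Li²⁺ (Z = 3) at n = 10:
E = -13.6057 × 3² / 10² = -13.6057 × 9 / 100 = -1.22451 eV

C⁵⁺ (Z = 6) at n = 9:
E = -13.6057 × 6² / 9² = -13.6057 × 36 / 81 = -6.04698 eV

Since -6.04698 eV < -1.22451 eV,
C⁵⁺ at n = 9 is more tightly bound (requires more energy to ionize).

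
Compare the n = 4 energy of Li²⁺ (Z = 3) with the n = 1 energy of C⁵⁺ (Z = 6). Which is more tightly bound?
C⁵⁺ at n = 1 (E = -489.805200 eV)

Using E_n = -13.6057 Z² / n² eV:

Li²⁺ (Z = 3) at n = 4:
E = -13.6057 × 3² / 4² = -13.6057 × 9 / 16 = -7.653206250 eV

C⁵⁺ (Z = 6) at n = 1:
E = -13.6057 × 6² / 1² = -13.6057 × 36 / 1 = -489.805200000 eV

Since -489.805200000 eV < -7.653206250 eV,
C⁵⁺ at n = 1 is more tightly bound (requires more energy to ionize).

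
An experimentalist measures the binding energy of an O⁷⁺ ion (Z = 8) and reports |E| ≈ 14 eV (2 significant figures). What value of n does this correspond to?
n = 8

The exact energy levels follow E_n = -13.6057 Z² / n² eV with Z = 8.

The measured value (-14 eV) is reported to only 2 significant figures, so we must test candidate n values and see which one matches to that precision.

Candidate energies:
  n = 6:  E = -13.6057 × 8² / 6² = -24.187911 eV
  n = 7:  E = -13.6057 × 8² / 7² = -17.770710 eV
  n = 8:  E = -13.6057 × 8² / 8² = -13.605700 eV  ← matches
  n = 9:  E = -13.6057 × 8² / 9² = -10.750183 eV
  n = 10:  E = -13.6057 × 8² / 10² = -8.707648 eV

Checking against the measurement of -14 eV (2 sig figs), only n = 8 agrees:
E_8 = -13.605700 eV, which rounds to -14 eV ✓

Therefore n = 8.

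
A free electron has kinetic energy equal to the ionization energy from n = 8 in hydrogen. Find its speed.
2.73462e+05 m/s (or 0.0912% of c)

The binding energy at n = 8 for hydrogen is:
E_8 = -13.6057/8² = -0.212589063 eV
|E_8| = 0.212589063 eV

Convert to Joules:
KE = 0.212589063 eV × (1.602177 × 10⁻¹⁹ J/eV) = 3.4060531e-20 J

Using KE = ½mv²:
v = √(2·KE/m_e)
v = √(2 × 3.4060531e-20 J / 9.10938 × 10⁻³¹ kg)
v = 2.73462e+05 m/s

This is approximately 0.0912% the speed of light.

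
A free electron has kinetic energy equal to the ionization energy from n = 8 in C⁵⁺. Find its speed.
1.641e+06 m/s (or 0.5473% of c)

The binding energy at n = 8 for C⁵⁺ is:
E_8 = -13.6057 × 6²/8² = -7.653206 eV
|E_8| = 7.653206 eV

Convert to Joules:
KE = 7.653206 eV × (1.602177 × 10⁻¹⁹ J/eV) = 1.22618e-18 J

Using KE = ½mv²:
v = √(2·KE/m_e)
v = √(2 × 1.22618e-18 J / 9.10938 × 10⁻³¹ kg)
v = 1.641e+06 m/s

This is approximately 0.5473% the speed of light.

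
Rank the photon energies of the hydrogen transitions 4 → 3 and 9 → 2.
9 → 2

Calculate the energy for each transition:

Transition 4 → 3:
ΔE₁ = |E_3 - E_4| = |-13.6057/3² - (-13.6057/4²)|
ΔE₁ = |-1.511744444 - (-0.850356250)| = 0.661388 eV

Transition 9 → 2:
ΔE₂ = |E_2 - E_9| = |-13.6057/2² - (-13.6057/9²)|
ΔE₂ = |-3.401425000 - (-0.167971605)| = 3.233453 eV

Since 3.233453 eV > 0.661388 eV, the transition 9 → 2 emits the more energetic photon.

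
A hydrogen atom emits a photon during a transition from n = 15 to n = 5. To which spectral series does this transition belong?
Pfund series

The spectral series in hydrogen are named based on the final (lower) energy level:
- Lyman series: n_final = 1 (ultraviolet)
- Balmer series: n_final = 2 (visible/near-UV)
- Paschen series: n_final = 3 (infrared)
- Brackett series: n_final = 4 (infrared)
- Pfund series: n_final = 5 (far infrared)

Since this transition ends at n = 5, it belongs to the Pfund series.

For reference, this 15 → 5 line has photon energy
ΔE = 13.6057 eV × (1/5² - 1/15²) = 0.4837582222 eV,
corresponding to wavelength λ = hc/ΔE = 1239.84 eV·nm / 0.4837582222 eV = 2562.9332 nm in the far infrared region.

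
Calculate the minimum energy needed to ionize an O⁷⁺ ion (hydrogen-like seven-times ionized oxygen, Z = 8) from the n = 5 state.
34.831 eV

The ionization energy is the energy needed to remove the electron completely (n → ∞).

For a hydrogen-like ion with Z = 8, E_n = -13.6057 Z² / n² eV.

At n = 5: E_5 = -13.6057 × 8² / 5² = -34.830592 eV
At n = ∞: E_∞ = 0 eV

Ionization energy = E_∞ - E_5 = 0 - (-34.830592) = 34.830592 eV
Ionization energy ≈ 34.831 eV

This is also called the binding energy of the electron in state n = 5.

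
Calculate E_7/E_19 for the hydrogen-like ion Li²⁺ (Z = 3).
7.37

Using E_n = -13.6057 Z² / n² eV with Z = 3:

E_7 = -13.6057 × 3² / 7² = -122.4513 / 49 = -2.49900612 eV
E_19 = -13.6057 × 3² / 19² = -122.4513 / 361 = -0.33920028 eV

The ratio is:
E_7/E_19 = (-2.49900612) / (-0.33920028)
E_7/E_19 = (-122.4513/49) / (-122.4513/361)
E_7/E_19 = 361/49
E_7/E_19 = 7.37
(Note: the Z² factors cancel in the ratio.)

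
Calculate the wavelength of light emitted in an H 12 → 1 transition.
91.76 nm

First, find the transition energy using E_n = -13.6057 / n² eV:
E_12 = -13.6057 / 12² = -0.0945 eV
E_1 = -13.6057 / 1² = -13.6057 eV

Photon energy: |ΔE| = |E_1 - E_12| = 13.5112 eV

Convert to wavelength using E = hc/λ with hc = 1239.84 eV·nm:
λ = hc/E = 1239.84 eV·nm / 13.5112 eV
λ = 91.76 nm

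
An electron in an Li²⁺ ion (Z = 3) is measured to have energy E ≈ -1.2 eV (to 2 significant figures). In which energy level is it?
n = 10

The exact energy levels follow E_n = -13.6057 Z² / n² eV with Z = 3.

The measured value (-1.2 eV) is reported to only 2 significant figures, so we must test candidate n values and see which one matches to that precision.

Candidate energies:
  n = 8:  E = -13.6057 × 3² / 8² = -1.91330 eV
  n = 9:  E = -13.6057 × 3² / 9² = -1.51174 eV
  n = 10:  E = -13.6057 × 3² / 10² = -1.22451 eV  ← matches
  n = 11:  E = -13.6057 × 3² / 11² = -1.01199 eV
  n = 12:  E = -13.6057 × 3² / 12² = -0.85036 eV

Checking against the measurement of -1.2 eV (2 sig figs), only n = 10 agrees:
E_10 = -1.22451 eV, which rounds to -1.2 eV ✓

Therefore n = 10.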